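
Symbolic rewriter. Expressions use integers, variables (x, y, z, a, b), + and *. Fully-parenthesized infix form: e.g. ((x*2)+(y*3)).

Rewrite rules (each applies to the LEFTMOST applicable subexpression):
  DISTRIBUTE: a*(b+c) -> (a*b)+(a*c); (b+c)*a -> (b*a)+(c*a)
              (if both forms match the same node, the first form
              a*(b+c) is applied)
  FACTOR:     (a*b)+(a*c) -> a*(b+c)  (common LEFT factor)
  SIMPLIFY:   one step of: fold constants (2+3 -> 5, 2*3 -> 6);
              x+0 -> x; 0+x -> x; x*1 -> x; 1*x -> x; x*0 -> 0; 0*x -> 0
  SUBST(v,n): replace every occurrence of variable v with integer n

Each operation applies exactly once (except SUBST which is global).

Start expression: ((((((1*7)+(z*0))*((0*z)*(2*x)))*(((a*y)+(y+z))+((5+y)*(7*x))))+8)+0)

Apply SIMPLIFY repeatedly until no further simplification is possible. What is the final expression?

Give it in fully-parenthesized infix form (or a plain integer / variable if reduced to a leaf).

Answer: 8

Derivation:
Start: ((((((1*7)+(z*0))*((0*z)*(2*x)))*(((a*y)+(y+z))+((5+y)*(7*x))))+8)+0)
Step 1: at root: ((((((1*7)+(z*0))*((0*z)*(2*x)))*(((a*y)+(y+z))+((5+y)*(7*x))))+8)+0) -> (((((1*7)+(z*0))*((0*z)*(2*x)))*(((a*y)+(y+z))+((5+y)*(7*x))))+8); overall: ((((((1*7)+(z*0))*((0*z)*(2*x)))*(((a*y)+(y+z))+((5+y)*(7*x))))+8)+0) -> (((((1*7)+(z*0))*((0*z)*(2*x)))*(((a*y)+(y+z))+((5+y)*(7*x))))+8)
Step 2: at LLLL: (1*7) -> 7; overall: (((((1*7)+(z*0))*((0*z)*(2*x)))*(((a*y)+(y+z))+((5+y)*(7*x))))+8) -> ((((7+(z*0))*((0*z)*(2*x)))*(((a*y)+(y+z))+((5+y)*(7*x))))+8)
Step 3: at LLLR: (z*0) -> 0; overall: ((((7+(z*0))*((0*z)*(2*x)))*(((a*y)+(y+z))+((5+y)*(7*x))))+8) -> ((((7+0)*((0*z)*(2*x)))*(((a*y)+(y+z))+((5+y)*(7*x))))+8)
Step 4: at LLL: (7+0) -> 7; overall: ((((7+0)*((0*z)*(2*x)))*(((a*y)+(y+z))+((5+y)*(7*x))))+8) -> (((7*((0*z)*(2*x)))*(((a*y)+(y+z))+((5+y)*(7*x))))+8)
Step 5: at LLRL: (0*z) -> 0; overall: (((7*((0*z)*(2*x)))*(((a*y)+(y+z))+((5+y)*(7*x))))+8) -> (((7*(0*(2*x)))*(((a*y)+(y+z))+((5+y)*(7*x))))+8)
Step 6: at LLR: (0*(2*x)) -> 0; overall: (((7*(0*(2*x)))*(((a*y)+(y+z))+((5+y)*(7*x))))+8) -> (((7*0)*(((a*y)+(y+z))+((5+y)*(7*x))))+8)
Step 7: at LL: (7*0) -> 0; overall: (((7*0)*(((a*y)+(y+z))+((5+y)*(7*x))))+8) -> ((0*(((a*y)+(y+z))+((5+y)*(7*x))))+8)
Step 8: at L: (0*(((a*y)+(y+z))+((5+y)*(7*x)))) -> 0; overall: ((0*(((a*y)+(y+z))+((5+y)*(7*x))))+8) -> (0+8)
Step 9: at root: (0+8) -> 8; overall: (0+8) -> 8
Fixed point: 8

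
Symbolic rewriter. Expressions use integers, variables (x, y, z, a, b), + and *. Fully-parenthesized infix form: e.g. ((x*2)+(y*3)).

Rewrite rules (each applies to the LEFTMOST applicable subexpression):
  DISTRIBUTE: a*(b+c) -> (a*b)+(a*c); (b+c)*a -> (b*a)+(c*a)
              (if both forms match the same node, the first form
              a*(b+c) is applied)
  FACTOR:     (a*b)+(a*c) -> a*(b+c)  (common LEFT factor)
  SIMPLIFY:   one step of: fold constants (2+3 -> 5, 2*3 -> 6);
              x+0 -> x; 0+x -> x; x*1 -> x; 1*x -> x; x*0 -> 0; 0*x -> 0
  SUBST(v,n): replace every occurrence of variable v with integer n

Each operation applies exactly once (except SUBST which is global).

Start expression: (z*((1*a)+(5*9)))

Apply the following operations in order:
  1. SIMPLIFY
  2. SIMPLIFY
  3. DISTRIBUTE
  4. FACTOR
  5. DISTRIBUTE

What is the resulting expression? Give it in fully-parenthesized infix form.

Start: (z*((1*a)+(5*9)))
Apply SIMPLIFY at RL (target: (1*a)): (z*((1*a)+(5*9))) -> (z*(a+(5*9)))
Apply SIMPLIFY at RR (target: (5*9)): (z*(a+(5*9))) -> (z*(a+45))
Apply DISTRIBUTE at root (target: (z*(a+45))): (z*(a+45)) -> ((z*a)+(z*45))
Apply FACTOR at root (target: ((z*a)+(z*45))): ((z*a)+(z*45)) -> (z*(a+45))
Apply DISTRIBUTE at root (target: (z*(a+45))): (z*(a+45)) -> ((z*a)+(z*45))

Answer: ((z*a)+(z*45))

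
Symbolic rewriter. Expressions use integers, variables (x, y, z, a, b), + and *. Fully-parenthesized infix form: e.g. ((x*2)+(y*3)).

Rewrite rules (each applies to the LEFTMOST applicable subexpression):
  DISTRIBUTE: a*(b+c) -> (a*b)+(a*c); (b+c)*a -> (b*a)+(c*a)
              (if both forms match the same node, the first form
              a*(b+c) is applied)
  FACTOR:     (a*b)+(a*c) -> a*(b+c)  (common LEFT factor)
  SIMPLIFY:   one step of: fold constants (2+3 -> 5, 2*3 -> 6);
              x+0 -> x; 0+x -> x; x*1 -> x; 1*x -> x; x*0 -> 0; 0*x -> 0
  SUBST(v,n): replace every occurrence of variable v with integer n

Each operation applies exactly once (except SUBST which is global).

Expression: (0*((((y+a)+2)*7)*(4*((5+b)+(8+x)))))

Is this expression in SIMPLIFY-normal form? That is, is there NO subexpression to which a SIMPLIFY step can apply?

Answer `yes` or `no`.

Answer: no

Derivation:
Expression: (0*((((y+a)+2)*7)*(4*((5+b)+(8+x)))))
Scanning for simplifiable subexpressions (pre-order)...
  at root: (0*((((y+a)+2)*7)*(4*((5+b)+(8+x))))) (SIMPLIFIABLE)
  at R: ((((y+a)+2)*7)*(4*((5+b)+(8+x)))) (not simplifiable)
  at RL: (((y+a)+2)*7) (not simplifiable)
  at RLL: ((y+a)+2) (not simplifiable)
  at RLLL: (y+a) (not simplifiable)
  at RR: (4*((5+b)+(8+x))) (not simplifiable)
  at RRR: ((5+b)+(8+x)) (not simplifiable)
  at RRRL: (5+b) (not simplifiable)
  at RRRR: (8+x) (not simplifiable)
Found simplifiable subexpr at path root: (0*((((y+a)+2)*7)*(4*((5+b)+(8+x)))))
One SIMPLIFY step would give: 0
-> NOT in normal form.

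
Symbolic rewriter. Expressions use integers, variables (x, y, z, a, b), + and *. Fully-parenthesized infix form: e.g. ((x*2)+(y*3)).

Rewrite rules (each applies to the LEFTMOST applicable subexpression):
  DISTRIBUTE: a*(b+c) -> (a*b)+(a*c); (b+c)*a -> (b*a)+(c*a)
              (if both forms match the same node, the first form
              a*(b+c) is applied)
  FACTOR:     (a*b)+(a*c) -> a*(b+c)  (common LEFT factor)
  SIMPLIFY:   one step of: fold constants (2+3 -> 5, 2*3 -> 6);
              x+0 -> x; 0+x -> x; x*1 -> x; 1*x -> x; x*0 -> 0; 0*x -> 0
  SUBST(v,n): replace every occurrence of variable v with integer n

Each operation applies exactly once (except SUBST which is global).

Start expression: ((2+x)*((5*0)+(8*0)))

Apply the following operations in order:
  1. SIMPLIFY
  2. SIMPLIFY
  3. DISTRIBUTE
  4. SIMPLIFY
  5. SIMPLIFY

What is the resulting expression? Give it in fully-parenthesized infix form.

Answer: (0+(x*(8*0)))

Derivation:
Start: ((2+x)*((5*0)+(8*0)))
Apply SIMPLIFY at RL (target: (5*0)): ((2+x)*((5*0)+(8*0))) -> ((2+x)*(0+(8*0)))
Apply SIMPLIFY at R (target: (0+(8*0))): ((2+x)*(0+(8*0))) -> ((2+x)*(8*0))
Apply DISTRIBUTE at root (target: ((2+x)*(8*0))): ((2+x)*(8*0)) -> ((2*(8*0))+(x*(8*0)))
Apply SIMPLIFY at LR (target: (8*0)): ((2*(8*0))+(x*(8*0))) -> ((2*0)+(x*(8*0)))
Apply SIMPLIFY at L (target: (2*0)): ((2*0)+(x*(8*0))) -> (0+(x*(8*0)))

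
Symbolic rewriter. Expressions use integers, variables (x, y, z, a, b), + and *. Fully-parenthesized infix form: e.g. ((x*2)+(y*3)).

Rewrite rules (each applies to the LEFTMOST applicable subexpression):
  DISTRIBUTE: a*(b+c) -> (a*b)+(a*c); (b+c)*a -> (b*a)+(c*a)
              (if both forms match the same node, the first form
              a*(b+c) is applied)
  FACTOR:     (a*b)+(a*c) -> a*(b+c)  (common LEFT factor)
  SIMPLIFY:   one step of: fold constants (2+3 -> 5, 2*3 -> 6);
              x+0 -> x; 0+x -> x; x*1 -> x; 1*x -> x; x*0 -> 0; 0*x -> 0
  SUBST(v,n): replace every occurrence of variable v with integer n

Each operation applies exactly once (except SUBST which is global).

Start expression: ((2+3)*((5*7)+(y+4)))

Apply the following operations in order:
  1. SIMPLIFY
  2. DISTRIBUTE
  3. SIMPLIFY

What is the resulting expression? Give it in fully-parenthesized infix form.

Start: ((2+3)*((5*7)+(y+4)))
Apply SIMPLIFY at L (target: (2+3)): ((2+3)*((5*7)+(y+4))) -> (5*((5*7)+(y+4)))
Apply DISTRIBUTE at root (target: (5*((5*7)+(y+4)))): (5*((5*7)+(y+4))) -> ((5*(5*7))+(5*(y+4)))
Apply SIMPLIFY at LR (target: (5*7)): ((5*(5*7))+(5*(y+4))) -> ((5*35)+(5*(y+4)))

Answer: ((5*35)+(5*(y+4)))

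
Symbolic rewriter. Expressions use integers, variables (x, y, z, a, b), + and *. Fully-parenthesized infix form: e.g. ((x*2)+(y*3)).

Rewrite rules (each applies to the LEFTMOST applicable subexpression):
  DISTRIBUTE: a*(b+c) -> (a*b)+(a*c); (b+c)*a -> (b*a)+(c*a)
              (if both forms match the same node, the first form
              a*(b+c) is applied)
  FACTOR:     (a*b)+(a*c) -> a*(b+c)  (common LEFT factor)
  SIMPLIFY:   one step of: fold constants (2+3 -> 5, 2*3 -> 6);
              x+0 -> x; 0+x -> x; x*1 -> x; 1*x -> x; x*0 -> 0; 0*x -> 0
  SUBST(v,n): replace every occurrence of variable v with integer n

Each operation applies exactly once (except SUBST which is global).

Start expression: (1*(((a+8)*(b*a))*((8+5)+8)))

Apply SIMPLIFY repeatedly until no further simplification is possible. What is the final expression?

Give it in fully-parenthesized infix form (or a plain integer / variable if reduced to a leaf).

Start: (1*(((a+8)*(b*a))*((8+5)+8)))
Step 1: at root: (1*(((a+8)*(b*a))*((8+5)+8))) -> (((a+8)*(b*a))*((8+5)+8)); overall: (1*(((a+8)*(b*a))*((8+5)+8))) -> (((a+8)*(b*a))*((8+5)+8))
Step 2: at RL: (8+5) -> 13; overall: (((a+8)*(b*a))*((8+5)+8)) -> (((a+8)*(b*a))*(13+8))
Step 3: at R: (13+8) -> 21; overall: (((a+8)*(b*a))*(13+8)) -> (((a+8)*(b*a))*21)
Fixed point: (((a+8)*(b*a))*21)

Answer: (((a+8)*(b*a))*21)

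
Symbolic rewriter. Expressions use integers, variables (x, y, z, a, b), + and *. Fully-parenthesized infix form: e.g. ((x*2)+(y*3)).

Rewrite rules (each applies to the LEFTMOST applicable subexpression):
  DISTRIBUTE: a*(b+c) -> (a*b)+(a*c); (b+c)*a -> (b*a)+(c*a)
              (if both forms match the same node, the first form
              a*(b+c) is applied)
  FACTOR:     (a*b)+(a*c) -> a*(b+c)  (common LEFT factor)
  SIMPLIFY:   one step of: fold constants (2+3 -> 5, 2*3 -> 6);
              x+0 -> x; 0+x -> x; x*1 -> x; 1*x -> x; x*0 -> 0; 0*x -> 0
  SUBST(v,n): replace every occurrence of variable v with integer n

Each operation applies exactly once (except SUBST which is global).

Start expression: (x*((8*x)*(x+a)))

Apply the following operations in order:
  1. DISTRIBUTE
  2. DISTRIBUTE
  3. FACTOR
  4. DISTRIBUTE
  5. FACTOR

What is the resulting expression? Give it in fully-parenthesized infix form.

Answer: (x*(((8*x)*x)+((8*x)*a)))

Derivation:
Start: (x*((8*x)*(x+a)))
Apply DISTRIBUTE at R (target: ((8*x)*(x+a))): (x*((8*x)*(x+a))) -> (x*(((8*x)*x)+((8*x)*a)))
Apply DISTRIBUTE at root (target: (x*(((8*x)*x)+((8*x)*a)))): (x*(((8*x)*x)+((8*x)*a))) -> ((x*((8*x)*x))+(x*((8*x)*a)))
Apply FACTOR at root (target: ((x*((8*x)*x))+(x*((8*x)*a)))): ((x*((8*x)*x))+(x*((8*x)*a))) -> (x*(((8*x)*x)+((8*x)*a)))
Apply DISTRIBUTE at root (target: (x*(((8*x)*x)+((8*x)*a)))): (x*(((8*x)*x)+((8*x)*a))) -> ((x*((8*x)*x))+(x*((8*x)*a)))
Apply FACTOR at root (target: ((x*((8*x)*x))+(x*((8*x)*a)))): ((x*((8*x)*x))+(x*((8*x)*a))) -> (x*(((8*x)*x)+((8*x)*a)))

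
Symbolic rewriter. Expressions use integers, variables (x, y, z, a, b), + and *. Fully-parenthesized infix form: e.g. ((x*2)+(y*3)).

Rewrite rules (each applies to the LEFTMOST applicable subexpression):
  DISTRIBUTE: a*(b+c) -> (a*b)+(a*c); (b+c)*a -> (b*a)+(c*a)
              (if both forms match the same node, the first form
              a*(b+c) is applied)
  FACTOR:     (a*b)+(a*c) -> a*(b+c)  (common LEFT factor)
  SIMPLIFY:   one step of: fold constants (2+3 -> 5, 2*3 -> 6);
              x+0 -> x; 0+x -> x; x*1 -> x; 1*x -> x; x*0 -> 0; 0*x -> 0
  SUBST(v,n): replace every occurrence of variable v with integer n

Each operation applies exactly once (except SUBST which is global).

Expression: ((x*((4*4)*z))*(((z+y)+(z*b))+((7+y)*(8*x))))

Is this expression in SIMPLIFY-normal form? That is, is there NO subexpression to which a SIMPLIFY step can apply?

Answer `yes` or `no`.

Expression: ((x*((4*4)*z))*(((z+y)+(z*b))+((7+y)*(8*x))))
Scanning for simplifiable subexpressions (pre-order)...
  at root: ((x*((4*4)*z))*(((z+y)+(z*b))+((7+y)*(8*x)))) (not simplifiable)
  at L: (x*((4*4)*z)) (not simplifiable)
  at LR: ((4*4)*z) (not simplifiable)
  at LRL: (4*4) (SIMPLIFIABLE)
  at R: (((z+y)+(z*b))+((7+y)*(8*x))) (not simplifiable)
  at RL: ((z+y)+(z*b)) (not simplifiable)
  at RLL: (z+y) (not simplifiable)
  at RLR: (z*b) (not simplifiable)
  at RR: ((7+y)*(8*x)) (not simplifiable)
  at RRL: (7+y) (not simplifiable)
  at RRR: (8*x) (not simplifiable)
Found simplifiable subexpr at path LRL: (4*4)
One SIMPLIFY step would give: ((x*(16*z))*(((z+y)+(z*b))+((7+y)*(8*x))))
-> NOT in normal form.

Answer: no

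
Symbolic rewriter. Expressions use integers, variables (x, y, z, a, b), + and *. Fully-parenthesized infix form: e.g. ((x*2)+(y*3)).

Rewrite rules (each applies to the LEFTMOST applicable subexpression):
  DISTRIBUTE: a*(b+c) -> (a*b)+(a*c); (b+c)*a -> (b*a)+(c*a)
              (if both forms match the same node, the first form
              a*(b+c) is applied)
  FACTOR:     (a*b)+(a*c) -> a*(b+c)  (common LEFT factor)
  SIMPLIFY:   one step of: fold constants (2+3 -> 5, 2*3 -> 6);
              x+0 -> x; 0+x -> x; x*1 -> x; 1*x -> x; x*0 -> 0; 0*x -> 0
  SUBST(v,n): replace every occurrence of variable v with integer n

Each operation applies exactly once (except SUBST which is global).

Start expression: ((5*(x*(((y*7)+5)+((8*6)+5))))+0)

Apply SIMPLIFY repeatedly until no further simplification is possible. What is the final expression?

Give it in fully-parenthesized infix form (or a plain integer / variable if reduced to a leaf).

Answer: (5*(x*(((y*7)+5)+53)))

Derivation:
Start: ((5*(x*(((y*7)+5)+((8*6)+5))))+0)
Step 1: at root: ((5*(x*(((y*7)+5)+((8*6)+5))))+0) -> (5*(x*(((y*7)+5)+((8*6)+5)))); overall: ((5*(x*(((y*7)+5)+((8*6)+5))))+0) -> (5*(x*(((y*7)+5)+((8*6)+5))))
Step 2: at RRRL: (8*6) -> 48; overall: (5*(x*(((y*7)+5)+((8*6)+5)))) -> (5*(x*(((y*7)+5)+(48+5))))
Step 3: at RRR: (48+5) -> 53; overall: (5*(x*(((y*7)+5)+(48+5)))) -> (5*(x*(((y*7)+5)+53)))
Fixed point: (5*(x*(((y*7)+5)+53)))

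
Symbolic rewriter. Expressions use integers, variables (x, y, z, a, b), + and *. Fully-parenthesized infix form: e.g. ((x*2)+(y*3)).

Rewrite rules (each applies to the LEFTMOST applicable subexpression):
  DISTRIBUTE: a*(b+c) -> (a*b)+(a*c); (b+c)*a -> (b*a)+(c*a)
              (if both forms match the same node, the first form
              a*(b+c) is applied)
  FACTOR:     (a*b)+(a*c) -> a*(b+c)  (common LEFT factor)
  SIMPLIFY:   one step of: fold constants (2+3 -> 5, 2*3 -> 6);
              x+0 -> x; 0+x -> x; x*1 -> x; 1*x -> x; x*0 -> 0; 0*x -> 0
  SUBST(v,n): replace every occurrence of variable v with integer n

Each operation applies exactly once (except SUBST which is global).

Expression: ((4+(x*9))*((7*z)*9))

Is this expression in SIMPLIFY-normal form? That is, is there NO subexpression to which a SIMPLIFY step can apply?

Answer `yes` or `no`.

Answer: yes

Derivation:
Expression: ((4+(x*9))*((7*z)*9))
Scanning for simplifiable subexpressions (pre-order)...
  at root: ((4+(x*9))*((7*z)*9)) (not simplifiable)
  at L: (4+(x*9)) (not simplifiable)
  at LR: (x*9) (not simplifiable)
  at R: ((7*z)*9) (not simplifiable)
  at RL: (7*z) (not simplifiable)
Result: no simplifiable subexpression found -> normal form.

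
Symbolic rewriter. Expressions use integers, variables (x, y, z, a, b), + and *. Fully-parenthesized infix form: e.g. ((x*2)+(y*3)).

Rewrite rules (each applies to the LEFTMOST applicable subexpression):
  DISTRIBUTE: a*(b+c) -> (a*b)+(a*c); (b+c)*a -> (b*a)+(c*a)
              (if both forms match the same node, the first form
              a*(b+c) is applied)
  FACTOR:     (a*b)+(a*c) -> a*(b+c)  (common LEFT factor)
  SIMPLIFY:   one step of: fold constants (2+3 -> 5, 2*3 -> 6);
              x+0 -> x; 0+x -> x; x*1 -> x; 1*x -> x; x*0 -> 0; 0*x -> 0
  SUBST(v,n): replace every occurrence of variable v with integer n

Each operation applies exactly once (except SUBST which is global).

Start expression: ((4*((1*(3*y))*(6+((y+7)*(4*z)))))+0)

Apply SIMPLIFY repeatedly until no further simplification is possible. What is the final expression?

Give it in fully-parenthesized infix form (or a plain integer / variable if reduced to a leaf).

Answer: (4*((3*y)*(6+((y+7)*(4*z)))))

Derivation:
Start: ((4*((1*(3*y))*(6+((y+7)*(4*z)))))+0)
Step 1: at root: ((4*((1*(3*y))*(6+((y+7)*(4*z)))))+0) -> (4*((1*(3*y))*(6+((y+7)*(4*z))))); overall: ((4*((1*(3*y))*(6+((y+7)*(4*z)))))+0) -> (4*((1*(3*y))*(6+((y+7)*(4*z)))))
Step 2: at RL: (1*(3*y)) -> (3*y); overall: (4*((1*(3*y))*(6+((y+7)*(4*z))))) -> (4*((3*y)*(6+((y+7)*(4*z)))))
Fixed point: (4*((3*y)*(6+((y+7)*(4*z)))))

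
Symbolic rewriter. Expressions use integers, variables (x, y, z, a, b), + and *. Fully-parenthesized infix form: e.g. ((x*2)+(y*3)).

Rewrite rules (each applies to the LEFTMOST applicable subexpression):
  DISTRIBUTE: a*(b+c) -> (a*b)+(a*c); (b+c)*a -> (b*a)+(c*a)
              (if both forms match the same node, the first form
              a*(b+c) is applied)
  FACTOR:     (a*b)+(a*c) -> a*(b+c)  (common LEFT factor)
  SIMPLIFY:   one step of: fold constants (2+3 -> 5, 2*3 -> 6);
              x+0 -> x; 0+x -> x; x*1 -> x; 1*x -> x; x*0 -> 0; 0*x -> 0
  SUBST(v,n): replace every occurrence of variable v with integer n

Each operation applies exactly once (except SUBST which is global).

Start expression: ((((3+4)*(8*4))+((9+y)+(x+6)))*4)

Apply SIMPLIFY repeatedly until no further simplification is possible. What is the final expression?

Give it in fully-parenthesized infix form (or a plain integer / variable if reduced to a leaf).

Answer: ((224+((9+y)+(x+6)))*4)

Derivation:
Start: ((((3+4)*(8*4))+((9+y)+(x+6)))*4)
Step 1: at LLL: (3+4) -> 7; overall: ((((3+4)*(8*4))+((9+y)+(x+6)))*4) -> (((7*(8*4))+((9+y)+(x+6)))*4)
Step 2: at LLR: (8*4) -> 32; overall: (((7*(8*4))+((9+y)+(x+6)))*4) -> (((7*32)+((9+y)+(x+6)))*4)
Step 3: at LL: (7*32) -> 224; overall: (((7*32)+((9+y)+(x+6)))*4) -> ((224+((9+y)+(x+6)))*4)
Fixed point: ((224+((9+y)+(x+6)))*4)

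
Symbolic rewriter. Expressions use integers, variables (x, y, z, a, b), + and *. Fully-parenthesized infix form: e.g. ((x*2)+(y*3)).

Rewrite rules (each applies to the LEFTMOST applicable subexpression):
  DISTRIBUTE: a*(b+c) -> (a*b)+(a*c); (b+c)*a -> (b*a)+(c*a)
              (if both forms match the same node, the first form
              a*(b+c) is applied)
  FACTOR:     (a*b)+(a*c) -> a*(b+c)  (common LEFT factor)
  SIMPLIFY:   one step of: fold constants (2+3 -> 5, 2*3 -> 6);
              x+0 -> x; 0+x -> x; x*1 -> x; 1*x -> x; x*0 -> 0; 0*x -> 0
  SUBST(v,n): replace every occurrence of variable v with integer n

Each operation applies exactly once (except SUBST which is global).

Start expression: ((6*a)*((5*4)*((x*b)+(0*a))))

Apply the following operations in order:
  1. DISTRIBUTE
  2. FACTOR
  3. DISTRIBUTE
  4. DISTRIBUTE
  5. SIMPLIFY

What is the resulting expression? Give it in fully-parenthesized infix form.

Answer: (((6*a)*(20*(x*b)))+((6*a)*((5*4)*(0*a))))

Derivation:
Start: ((6*a)*((5*4)*((x*b)+(0*a))))
Apply DISTRIBUTE at R (target: ((5*4)*((x*b)+(0*a)))): ((6*a)*((5*4)*((x*b)+(0*a)))) -> ((6*a)*(((5*4)*(x*b))+((5*4)*(0*a))))
Apply FACTOR at R (target: (((5*4)*(x*b))+((5*4)*(0*a)))): ((6*a)*(((5*4)*(x*b))+((5*4)*(0*a)))) -> ((6*a)*((5*4)*((x*b)+(0*a))))
Apply DISTRIBUTE at R (target: ((5*4)*((x*b)+(0*a)))): ((6*a)*((5*4)*((x*b)+(0*a)))) -> ((6*a)*(((5*4)*(x*b))+((5*4)*(0*a))))
Apply DISTRIBUTE at root (target: ((6*a)*(((5*4)*(x*b))+((5*4)*(0*a))))): ((6*a)*(((5*4)*(x*b))+((5*4)*(0*a)))) -> (((6*a)*((5*4)*(x*b)))+((6*a)*((5*4)*(0*a))))
Apply SIMPLIFY at LRL (target: (5*4)): (((6*a)*((5*4)*(x*b)))+((6*a)*((5*4)*(0*a)))) -> (((6*a)*(20*(x*b)))+((6*a)*((5*4)*(0*a))))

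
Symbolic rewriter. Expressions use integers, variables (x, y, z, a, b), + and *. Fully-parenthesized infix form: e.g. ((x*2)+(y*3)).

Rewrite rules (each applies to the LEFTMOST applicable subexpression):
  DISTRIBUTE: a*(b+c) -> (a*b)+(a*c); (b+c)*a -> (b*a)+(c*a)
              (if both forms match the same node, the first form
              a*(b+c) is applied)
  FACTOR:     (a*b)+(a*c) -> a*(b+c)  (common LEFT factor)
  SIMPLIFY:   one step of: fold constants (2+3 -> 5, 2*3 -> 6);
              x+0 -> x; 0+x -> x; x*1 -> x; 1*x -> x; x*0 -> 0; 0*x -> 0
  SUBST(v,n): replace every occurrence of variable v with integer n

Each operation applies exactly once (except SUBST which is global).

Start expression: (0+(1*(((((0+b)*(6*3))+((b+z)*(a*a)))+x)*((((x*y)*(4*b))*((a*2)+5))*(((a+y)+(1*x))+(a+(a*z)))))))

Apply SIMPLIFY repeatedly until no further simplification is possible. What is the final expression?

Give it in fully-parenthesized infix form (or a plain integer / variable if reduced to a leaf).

Answer: ((((b*18)+((b+z)*(a*a)))+x)*((((x*y)*(4*b))*((a*2)+5))*(((a+y)+x)+(a+(a*z)))))

Derivation:
Start: (0+(1*(((((0+b)*(6*3))+((b+z)*(a*a)))+x)*((((x*y)*(4*b))*((a*2)+5))*(((a+y)+(1*x))+(a+(a*z)))))))
Step 1: at root: (0+(1*(((((0+b)*(6*3))+((b+z)*(a*a)))+x)*((((x*y)*(4*b))*((a*2)+5))*(((a+y)+(1*x))+(a+(a*z))))))) -> (1*(((((0+b)*(6*3))+((b+z)*(a*a)))+x)*((((x*y)*(4*b))*((a*2)+5))*(((a+y)+(1*x))+(a+(a*z)))))); overall: (0+(1*(((((0+b)*(6*3))+((b+z)*(a*a)))+x)*((((x*y)*(4*b))*((a*2)+5))*(((a+y)+(1*x))+(a+(a*z))))))) -> (1*(((((0+b)*(6*3))+((b+z)*(a*a)))+x)*((((x*y)*(4*b))*((a*2)+5))*(((a+y)+(1*x))+(a+(a*z))))))
Step 2: at root: (1*(((((0+b)*(6*3))+((b+z)*(a*a)))+x)*((((x*y)*(4*b))*((a*2)+5))*(((a+y)+(1*x))+(a+(a*z)))))) -> (((((0+b)*(6*3))+((b+z)*(a*a)))+x)*((((x*y)*(4*b))*((a*2)+5))*(((a+y)+(1*x))+(a+(a*z))))); overall: (1*(((((0+b)*(6*3))+((b+z)*(a*a)))+x)*((((x*y)*(4*b))*((a*2)+5))*(((a+y)+(1*x))+(a+(a*z)))))) -> (((((0+b)*(6*3))+((b+z)*(a*a)))+x)*((((x*y)*(4*b))*((a*2)+5))*(((a+y)+(1*x))+(a+(a*z)))))
Step 3: at LLLL: (0+b) -> b; overall: (((((0+b)*(6*3))+((b+z)*(a*a)))+x)*((((x*y)*(4*b))*((a*2)+5))*(((a+y)+(1*x))+(a+(a*z))))) -> ((((b*(6*3))+((b+z)*(a*a)))+x)*((((x*y)*(4*b))*((a*2)+5))*(((a+y)+(1*x))+(a+(a*z)))))
Step 4: at LLLR: (6*3) -> 18; overall: ((((b*(6*3))+((b+z)*(a*a)))+x)*((((x*y)*(4*b))*((a*2)+5))*(((a+y)+(1*x))+(a+(a*z))))) -> ((((b*18)+((b+z)*(a*a)))+x)*((((x*y)*(4*b))*((a*2)+5))*(((a+y)+(1*x))+(a+(a*z)))))
Step 5: at RRLR: (1*x) -> x; overall: ((((b*18)+((b+z)*(a*a)))+x)*((((x*y)*(4*b))*((a*2)+5))*(((a+y)+(1*x))+(a+(a*z))))) -> ((((b*18)+((b+z)*(a*a)))+x)*((((x*y)*(4*b))*((a*2)+5))*(((a+y)+x)+(a+(a*z)))))
Fixed point: ((((b*18)+((b+z)*(a*a)))+x)*((((x*y)*(4*b))*((a*2)+5))*(((a+y)+x)+(a+(a*z)))))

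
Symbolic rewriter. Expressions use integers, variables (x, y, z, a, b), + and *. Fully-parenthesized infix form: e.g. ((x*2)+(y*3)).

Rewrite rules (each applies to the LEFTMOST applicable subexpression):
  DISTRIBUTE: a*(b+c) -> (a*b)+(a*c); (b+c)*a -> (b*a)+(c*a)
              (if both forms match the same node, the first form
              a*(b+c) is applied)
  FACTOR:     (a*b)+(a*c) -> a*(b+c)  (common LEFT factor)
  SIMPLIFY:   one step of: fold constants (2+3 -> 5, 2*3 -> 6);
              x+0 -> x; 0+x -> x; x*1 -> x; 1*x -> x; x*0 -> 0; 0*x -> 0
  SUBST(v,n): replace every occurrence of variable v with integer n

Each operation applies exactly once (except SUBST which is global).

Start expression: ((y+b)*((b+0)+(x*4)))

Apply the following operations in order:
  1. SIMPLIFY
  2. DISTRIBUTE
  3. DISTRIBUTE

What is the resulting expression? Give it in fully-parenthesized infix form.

Start: ((y+b)*((b+0)+(x*4)))
Apply SIMPLIFY at RL (target: (b+0)): ((y+b)*((b+0)+(x*4))) -> ((y+b)*(b+(x*4)))
Apply DISTRIBUTE at root (target: ((y+b)*(b+(x*4)))): ((y+b)*(b+(x*4))) -> (((y+b)*b)+((y+b)*(x*4)))
Apply DISTRIBUTE at L (target: ((y+b)*b)): (((y+b)*b)+((y+b)*(x*4))) -> (((y*b)+(b*b))+((y+b)*(x*4)))

Answer: (((y*b)+(b*b))+((y+b)*(x*4)))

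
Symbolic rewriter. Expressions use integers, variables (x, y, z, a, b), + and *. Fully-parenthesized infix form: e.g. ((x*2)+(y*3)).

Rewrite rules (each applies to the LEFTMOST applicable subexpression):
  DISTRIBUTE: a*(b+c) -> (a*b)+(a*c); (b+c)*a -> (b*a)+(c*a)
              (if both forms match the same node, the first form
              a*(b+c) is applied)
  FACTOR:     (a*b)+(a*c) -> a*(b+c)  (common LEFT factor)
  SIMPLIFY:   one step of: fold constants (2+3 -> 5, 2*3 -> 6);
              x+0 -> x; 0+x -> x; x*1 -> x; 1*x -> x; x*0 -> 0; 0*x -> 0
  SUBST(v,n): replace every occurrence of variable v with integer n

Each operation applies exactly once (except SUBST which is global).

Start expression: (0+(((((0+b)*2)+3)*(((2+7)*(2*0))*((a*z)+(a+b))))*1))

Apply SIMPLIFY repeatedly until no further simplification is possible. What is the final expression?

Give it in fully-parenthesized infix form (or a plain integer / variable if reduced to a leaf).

Start: (0+(((((0+b)*2)+3)*(((2+7)*(2*0))*((a*z)+(a+b))))*1))
Step 1: at root: (0+(((((0+b)*2)+3)*(((2+7)*(2*0))*((a*z)+(a+b))))*1)) -> (((((0+b)*2)+3)*(((2+7)*(2*0))*((a*z)+(a+b))))*1); overall: (0+(((((0+b)*2)+3)*(((2+7)*(2*0))*((a*z)+(a+b))))*1)) -> (((((0+b)*2)+3)*(((2+7)*(2*0))*((a*z)+(a+b))))*1)
Step 2: at root: (((((0+b)*2)+3)*(((2+7)*(2*0))*((a*z)+(a+b))))*1) -> ((((0+b)*2)+3)*(((2+7)*(2*0))*((a*z)+(a+b)))); overall: (((((0+b)*2)+3)*(((2+7)*(2*0))*((a*z)+(a+b))))*1) -> ((((0+b)*2)+3)*(((2+7)*(2*0))*((a*z)+(a+b))))
Step 3: at LLL: (0+b) -> b; overall: ((((0+b)*2)+3)*(((2+7)*(2*0))*((a*z)+(a+b)))) -> (((b*2)+3)*(((2+7)*(2*0))*((a*z)+(a+b))))
Step 4: at RLL: (2+7) -> 9; overall: (((b*2)+3)*(((2+7)*(2*0))*((a*z)+(a+b)))) -> (((b*2)+3)*((9*(2*0))*((a*z)+(a+b))))
Step 5: at RLR: (2*0) -> 0; overall: (((b*2)+3)*((9*(2*0))*((a*z)+(a+b)))) -> (((b*2)+3)*((9*0)*((a*z)+(a+b))))
Step 6: at RL: (9*0) -> 0; overall: (((b*2)+3)*((9*0)*((a*z)+(a+b)))) -> (((b*2)+3)*(0*((a*z)+(a+b))))
Step 7: at R: (0*((a*z)+(a+b))) -> 0; overall: (((b*2)+3)*(0*((a*z)+(a+b)))) -> (((b*2)+3)*0)
Step 8: at root: (((b*2)+3)*0) -> 0; overall: (((b*2)+3)*0) -> 0
Fixed point: 0

Answer: 0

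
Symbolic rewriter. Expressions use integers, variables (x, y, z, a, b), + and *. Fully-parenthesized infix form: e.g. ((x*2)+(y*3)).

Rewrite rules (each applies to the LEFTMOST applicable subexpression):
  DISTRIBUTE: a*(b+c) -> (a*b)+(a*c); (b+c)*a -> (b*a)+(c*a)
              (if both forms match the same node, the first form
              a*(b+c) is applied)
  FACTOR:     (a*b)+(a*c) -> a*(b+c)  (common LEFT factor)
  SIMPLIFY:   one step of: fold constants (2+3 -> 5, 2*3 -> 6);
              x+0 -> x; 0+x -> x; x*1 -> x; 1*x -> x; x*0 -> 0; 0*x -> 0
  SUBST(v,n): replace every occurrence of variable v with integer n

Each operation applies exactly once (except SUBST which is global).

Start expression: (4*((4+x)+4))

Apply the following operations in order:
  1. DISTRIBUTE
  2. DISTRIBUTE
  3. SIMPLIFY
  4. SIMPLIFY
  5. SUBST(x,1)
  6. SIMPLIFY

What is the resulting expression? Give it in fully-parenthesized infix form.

Start: (4*((4+x)+4))
Apply DISTRIBUTE at root (target: (4*((4+x)+4))): (4*((4+x)+4)) -> ((4*(4+x))+(4*4))
Apply DISTRIBUTE at L (target: (4*(4+x))): ((4*(4+x))+(4*4)) -> (((4*4)+(4*x))+(4*4))
Apply SIMPLIFY at LL (target: (4*4)): (((4*4)+(4*x))+(4*4)) -> ((16+(4*x))+(4*4))
Apply SIMPLIFY at R (target: (4*4)): ((16+(4*x))+(4*4)) -> ((16+(4*x))+16)
Apply SUBST(x,1): ((16+(4*x))+16) -> ((16+(4*1))+16)
Apply SIMPLIFY at LR (target: (4*1)): ((16+(4*1))+16) -> ((16+4)+16)

Answer: ((16+4)+16)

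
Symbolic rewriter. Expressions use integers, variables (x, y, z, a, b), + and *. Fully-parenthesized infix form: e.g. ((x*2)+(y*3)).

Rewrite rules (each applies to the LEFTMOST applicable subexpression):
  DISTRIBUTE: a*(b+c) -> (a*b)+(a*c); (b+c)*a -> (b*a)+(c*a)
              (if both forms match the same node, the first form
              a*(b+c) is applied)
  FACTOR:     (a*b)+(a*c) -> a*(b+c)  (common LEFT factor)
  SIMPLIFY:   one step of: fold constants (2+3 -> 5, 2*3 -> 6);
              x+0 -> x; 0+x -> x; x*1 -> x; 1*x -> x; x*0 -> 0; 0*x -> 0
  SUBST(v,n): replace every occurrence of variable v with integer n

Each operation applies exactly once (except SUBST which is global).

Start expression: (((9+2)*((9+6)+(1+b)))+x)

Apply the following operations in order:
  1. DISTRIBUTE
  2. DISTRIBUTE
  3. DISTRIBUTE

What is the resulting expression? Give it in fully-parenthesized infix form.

Answer: (((((9*9)+(2*9))+((9+2)*6))+((9+2)*(1+b)))+x)

Derivation:
Start: (((9+2)*((9+6)+(1+b)))+x)
Apply DISTRIBUTE at L (target: ((9+2)*((9+6)+(1+b)))): (((9+2)*((9+6)+(1+b)))+x) -> ((((9+2)*(9+6))+((9+2)*(1+b)))+x)
Apply DISTRIBUTE at LL (target: ((9+2)*(9+6))): ((((9+2)*(9+6))+((9+2)*(1+b)))+x) -> (((((9+2)*9)+((9+2)*6))+((9+2)*(1+b)))+x)
Apply DISTRIBUTE at LLL (target: ((9+2)*9)): (((((9+2)*9)+((9+2)*6))+((9+2)*(1+b)))+x) -> (((((9*9)+(2*9))+((9+2)*6))+((9+2)*(1+b)))+x)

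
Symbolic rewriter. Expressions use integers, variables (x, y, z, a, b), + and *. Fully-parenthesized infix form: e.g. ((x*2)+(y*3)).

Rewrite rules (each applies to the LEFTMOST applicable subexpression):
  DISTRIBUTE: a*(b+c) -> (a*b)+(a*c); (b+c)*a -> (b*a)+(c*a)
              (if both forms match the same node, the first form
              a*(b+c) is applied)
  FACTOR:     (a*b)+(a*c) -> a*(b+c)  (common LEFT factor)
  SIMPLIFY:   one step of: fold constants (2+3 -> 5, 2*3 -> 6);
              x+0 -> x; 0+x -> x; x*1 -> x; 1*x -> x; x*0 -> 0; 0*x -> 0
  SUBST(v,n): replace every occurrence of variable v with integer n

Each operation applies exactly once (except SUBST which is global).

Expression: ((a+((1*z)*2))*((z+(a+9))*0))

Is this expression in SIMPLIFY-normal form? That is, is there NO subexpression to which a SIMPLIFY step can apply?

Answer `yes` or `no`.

Expression: ((a+((1*z)*2))*((z+(a+9))*0))
Scanning for simplifiable subexpressions (pre-order)...
  at root: ((a+((1*z)*2))*((z+(a+9))*0)) (not simplifiable)
  at L: (a+((1*z)*2)) (not simplifiable)
  at LR: ((1*z)*2) (not simplifiable)
  at LRL: (1*z) (SIMPLIFIABLE)
  at R: ((z+(a+9))*0) (SIMPLIFIABLE)
  at RL: (z+(a+9)) (not simplifiable)
  at RLR: (a+9) (not simplifiable)
Found simplifiable subexpr at path LRL: (1*z)
One SIMPLIFY step would give: ((a+(z*2))*((z+(a+9))*0))
-> NOT in normal form.

Answer: no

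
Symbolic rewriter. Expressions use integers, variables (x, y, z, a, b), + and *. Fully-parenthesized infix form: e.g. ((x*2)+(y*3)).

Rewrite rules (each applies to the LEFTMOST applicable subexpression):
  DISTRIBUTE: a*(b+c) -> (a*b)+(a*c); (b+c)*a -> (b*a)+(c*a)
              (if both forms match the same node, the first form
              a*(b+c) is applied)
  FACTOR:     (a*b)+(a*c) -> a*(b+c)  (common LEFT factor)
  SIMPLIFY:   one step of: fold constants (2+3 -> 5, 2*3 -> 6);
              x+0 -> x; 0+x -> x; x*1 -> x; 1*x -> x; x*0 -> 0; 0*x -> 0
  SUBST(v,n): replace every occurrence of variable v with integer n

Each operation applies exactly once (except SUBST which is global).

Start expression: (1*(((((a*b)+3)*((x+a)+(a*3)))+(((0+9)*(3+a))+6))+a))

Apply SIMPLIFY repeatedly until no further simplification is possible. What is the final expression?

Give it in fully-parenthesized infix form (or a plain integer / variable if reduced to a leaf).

Start: (1*(((((a*b)+3)*((x+a)+(a*3)))+(((0+9)*(3+a))+6))+a))
Step 1: at root: (1*(((((a*b)+3)*((x+a)+(a*3)))+(((0+9)*(3+a))+6))+a)) -> (((((a*b)+3)*((x+a)+(a*3)))+(((0+9)*(3+a))+6))+a); overall: (1*(((((a*b)+3)*((x+a)+(a*3)))+(((0+9)*(3+a))+6))+a)) -> (((((a*b)+3)*((x+a)+(a*3)))+(((0+9)*(3+a))+6))+a)
Step 2: at LRLL: (0+9) -> 9; overall: (((((a*b)+3)*((x+a)+(a*3)))+(((0+9)*(3+a))+6))+a) -> (((((a*b)+3)*((x+a)+(a*3)))+((9*(3+a))+6))+a)
Fixed point: (((((a*b)+3)*((x+a)+(a*3)))+((9*(3+a))+6))+a)

Answer: (((((a*b)+3)*((x+a)+(a*3)))+((9*(3+a))+6))+a)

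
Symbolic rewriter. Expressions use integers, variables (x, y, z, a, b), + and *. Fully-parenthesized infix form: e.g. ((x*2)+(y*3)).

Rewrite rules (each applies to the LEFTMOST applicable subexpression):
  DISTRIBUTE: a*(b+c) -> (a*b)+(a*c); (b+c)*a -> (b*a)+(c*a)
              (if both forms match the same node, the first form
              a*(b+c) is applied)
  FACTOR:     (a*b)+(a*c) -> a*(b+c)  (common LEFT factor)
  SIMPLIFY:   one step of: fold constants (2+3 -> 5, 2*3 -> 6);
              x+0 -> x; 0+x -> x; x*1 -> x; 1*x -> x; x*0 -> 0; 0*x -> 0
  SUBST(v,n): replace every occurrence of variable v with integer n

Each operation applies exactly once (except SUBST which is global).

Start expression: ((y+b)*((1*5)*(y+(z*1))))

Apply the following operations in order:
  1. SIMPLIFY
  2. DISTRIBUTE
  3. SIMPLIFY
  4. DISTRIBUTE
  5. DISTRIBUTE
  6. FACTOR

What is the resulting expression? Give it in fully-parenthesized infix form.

Answer: ((y*((5*y)+(5*z)))+(b*(5*(y+(z*1)))))

Derivation:
Start: ((y+b)*((1*5)*(y+(z*1))))
Apply SIMPLIFY at RL (target: (1*5)): ((y+b)*((1*5)*(y+(z*1)))) -> ((y+b)*(5*(y+(z*1))))
Apply DISTRIBUTE at root (target: ((y+b)*(5*(y+(z*1))))): ((y+b)*(5*(y+(z*1)))) -> ((y*(5*(y+(z*1))))+(b*(5*(y+(z*1)))))
Apply SIMPLIFY at LRRR (target: (z*1)): ((y*(5*(y+(z*1))))+(b*(5*(y+(z*1))))) -> ((y*(5*(y+z)))+(b*(5*(y+(z*1)))))
Apply DISTRIBUTE at LR (target: (5*(y+z))): ((y*(5*(y+z)))+(b*(5*(y+(z*1))))) -> ((y*((5*y)+(5*z)))+(b*(5*(y+(z*1)))))
Apply DISTRIBUTE at L (target: (y*((5*y)+(5*z)))): ((y*((5*y)+(5*z)))+(b*(5*(y+(z*1))))) -> (((y*(5*y))+(y*(5*z)))+(b*(5*(y+(z*1)))))
Apply FACTOR at L (target: ((y*(5*y))+(y*(5*z)))): (((y*(5*y))+(y*(5*z)))+(b*(5*(y+(z*1))))) -> ((y*((5*y)+(5*z)))+(b*(5*(y+(z*1)))))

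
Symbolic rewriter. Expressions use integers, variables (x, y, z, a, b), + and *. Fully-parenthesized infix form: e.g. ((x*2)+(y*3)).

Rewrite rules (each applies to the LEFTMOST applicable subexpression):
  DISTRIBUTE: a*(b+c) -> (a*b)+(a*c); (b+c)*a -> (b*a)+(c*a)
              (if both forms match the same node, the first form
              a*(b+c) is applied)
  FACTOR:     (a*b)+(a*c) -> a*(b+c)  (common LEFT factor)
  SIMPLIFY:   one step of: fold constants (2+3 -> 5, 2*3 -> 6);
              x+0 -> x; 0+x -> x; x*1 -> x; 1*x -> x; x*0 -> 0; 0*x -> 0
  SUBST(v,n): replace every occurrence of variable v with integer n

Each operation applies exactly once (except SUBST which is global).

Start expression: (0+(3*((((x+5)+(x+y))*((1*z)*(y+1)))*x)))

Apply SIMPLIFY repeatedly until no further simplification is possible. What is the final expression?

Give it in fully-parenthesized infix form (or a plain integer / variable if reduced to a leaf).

Start: (0+(3*((((x+5)+(x+y))*((1*z)*(y+1)))*x)))
Step 1: at root: (0+(3*((((x+5)+(x+y))*((1*z)*(y+1)))*x))) -> (3*((((x+5)+(x+y))*((1*z)*(y+1)))*x)); overall: (0+(3*((((x+5)+(x+y))*((1*z)*(y+1)))*x))) -> (3*((((x+5)+(x+y))*((1*z)*(y+1)))*x))
Step 2: at RLRL: (1*z) -> z; overall: (3*((((x+5)+(x+y))*((1*z)*(y+1)))*x)) -> (3*((((x+5)+(x+y))*(z*(y+1)))*x))
Fixed point: (3*((((x+5)+(x+y))*(z*(y+1)))*x))

Answer: (3*((((x+5)+(x+y))*(z*(y+1)))*x))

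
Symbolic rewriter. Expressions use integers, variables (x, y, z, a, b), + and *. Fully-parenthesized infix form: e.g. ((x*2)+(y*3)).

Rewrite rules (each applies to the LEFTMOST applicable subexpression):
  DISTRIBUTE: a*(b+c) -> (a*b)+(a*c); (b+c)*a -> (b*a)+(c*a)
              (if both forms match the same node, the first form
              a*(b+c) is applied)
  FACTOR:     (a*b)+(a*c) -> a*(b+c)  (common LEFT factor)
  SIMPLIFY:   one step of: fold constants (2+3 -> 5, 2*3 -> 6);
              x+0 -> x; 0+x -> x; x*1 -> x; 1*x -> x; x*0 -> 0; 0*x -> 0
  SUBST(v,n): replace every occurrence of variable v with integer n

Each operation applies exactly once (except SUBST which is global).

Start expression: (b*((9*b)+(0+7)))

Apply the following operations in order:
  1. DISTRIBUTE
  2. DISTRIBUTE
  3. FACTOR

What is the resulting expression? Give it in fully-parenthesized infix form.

Answer: ((b*(9*b))+(b*(0+7)))

Derivation:
Start: (b*((9*b)+(0+7)))
Apply DISTRIBUTE at root (target: (b*((9*b)+(0+7)))): (b*((9*b)+(0+7))) -> ((b*(9*b))+(b*(0+7)))
Apply DISTRIBUTE at R (target: (b*(0+7))): ((b*(9*b))+(b*(0+7))) -> ((b*(9*b))+((b*0)+(b*7)))
Apply FACTOR at R (target: ((b*0)+(b*7))): ((b*(9*b))+((b*0)+(b*7))) -> ((b*(9*b))+(b*(0+7)))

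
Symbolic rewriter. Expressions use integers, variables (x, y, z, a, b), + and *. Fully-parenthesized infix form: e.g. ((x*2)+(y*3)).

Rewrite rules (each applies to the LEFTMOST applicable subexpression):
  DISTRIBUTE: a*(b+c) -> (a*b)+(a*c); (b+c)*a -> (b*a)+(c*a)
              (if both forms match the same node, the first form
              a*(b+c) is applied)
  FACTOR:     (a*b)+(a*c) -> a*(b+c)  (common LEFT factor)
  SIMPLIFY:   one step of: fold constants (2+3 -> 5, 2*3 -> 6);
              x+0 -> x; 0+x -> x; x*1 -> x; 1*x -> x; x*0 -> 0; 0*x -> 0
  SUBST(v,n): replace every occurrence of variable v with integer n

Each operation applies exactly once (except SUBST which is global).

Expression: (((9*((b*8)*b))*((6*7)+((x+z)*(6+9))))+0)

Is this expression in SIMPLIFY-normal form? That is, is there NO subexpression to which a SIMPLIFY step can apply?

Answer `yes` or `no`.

Answer: no

Derivation:
Expression: (((9*((b*8)*b))*((6*7)+((x+z)*(6+9))))+0)
Scanning for simplifiable subexpressions (pre-order)...
  at root: (((9*((b*8)*b))*((6*7)+((x+z)*(6+9))))+0) (SIMPLIFIABLE)
  at L: ((9*((b*8)*b))*((6*7)+((x+z)*(6+9)))) (not simplifiable)
  at LL: (9*((b*8)*b)) (not simplifiable)
  at LLR: ((b*8)*b) (not simplifiable)
  at LLRL: (b*8) (not simplifiable)
  at LR: ((6*7)+((x+z)*(6+9))) (not simplifiable)
  at LRL: (6*7) (SIMPLIFIABLE)
  at LRR: ((x+z)*(6+9)) (not simplifiable)
  at LRRL: (x+z) (not simplifiable)
  at LRRR: (6+9) (SIMPLIFIABLE)
Found simplifiable subexpr at path root: (((9*((b*8)*b))*((6*7)+((x+z)*(6+9))))+0)
One SIMPLIFY step would give: ((9*((b*8)*b))*((6*7)+((x+z)*(6+9))))
-> NOT in normal form.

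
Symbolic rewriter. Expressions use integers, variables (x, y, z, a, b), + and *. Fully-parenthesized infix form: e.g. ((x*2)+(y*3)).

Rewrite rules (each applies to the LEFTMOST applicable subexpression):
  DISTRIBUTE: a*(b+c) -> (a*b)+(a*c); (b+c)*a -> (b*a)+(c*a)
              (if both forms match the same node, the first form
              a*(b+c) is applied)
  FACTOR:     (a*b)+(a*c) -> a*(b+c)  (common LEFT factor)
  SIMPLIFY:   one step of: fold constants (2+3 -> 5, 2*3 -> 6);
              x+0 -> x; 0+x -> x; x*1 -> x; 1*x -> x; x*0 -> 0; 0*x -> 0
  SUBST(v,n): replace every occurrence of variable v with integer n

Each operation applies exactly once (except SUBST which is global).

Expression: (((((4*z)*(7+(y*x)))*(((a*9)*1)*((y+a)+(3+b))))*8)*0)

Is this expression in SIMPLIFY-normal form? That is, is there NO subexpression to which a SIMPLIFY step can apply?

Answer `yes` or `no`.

Answer: no

Derivation:
Expression: (((((4*z)*(7+(y*x)))*(((a*9)*1)*((y+a)+(3+b))))*8)*0)
Scanning for simplifiable subexpressions (pre-order)...
  at root: (((((4*z)*(7+(y*x)))*(((a*9)*1)*((y+a)+(3+b))))*8)*0) (SIMPLIFIABLE)
  at L: ((((4*z)*(7+(y*x)))*(((a*9)*1)*((y+a)+(3+b))))*8) (not simplifiable)
  at LL: (((4*z)*(7+(y*x)))*(((a*9)*1)*((y+a)+(3+b)))) (not simplifiable)
  at LLL: ((4*z)*(7+(y*x))) (not simplifiable)
  at LLLL: (4*z) (not simplifiable)
  at LLLR: (7+(y*x)) (not simplifiable)
  at LLLRR: (y*x) (not simplifiable)
  at LLR: (((a*9)*1)*((y+a)+(3+b))) (not simplifiable)
  at LLRL: ((a*9)*1) (SIMPLIFIABLE)
  at LLRLL: (a*9) (not simplifiable)
  at LLRR: ((y+a)+(3+b)) (not simplifiable)
  at LLRRL: (y+a) (not simplifiable)
  at LLRRR: (3+b) (not simplifiable)
Found simplifiable subexpr at path root: (((((4*z)*(7+(y*x)))*(((a*9)*1)*((y+a)+(3+b))))*8)*0)
One SIMPLIFY step would give: 0
-> NOT in normal form.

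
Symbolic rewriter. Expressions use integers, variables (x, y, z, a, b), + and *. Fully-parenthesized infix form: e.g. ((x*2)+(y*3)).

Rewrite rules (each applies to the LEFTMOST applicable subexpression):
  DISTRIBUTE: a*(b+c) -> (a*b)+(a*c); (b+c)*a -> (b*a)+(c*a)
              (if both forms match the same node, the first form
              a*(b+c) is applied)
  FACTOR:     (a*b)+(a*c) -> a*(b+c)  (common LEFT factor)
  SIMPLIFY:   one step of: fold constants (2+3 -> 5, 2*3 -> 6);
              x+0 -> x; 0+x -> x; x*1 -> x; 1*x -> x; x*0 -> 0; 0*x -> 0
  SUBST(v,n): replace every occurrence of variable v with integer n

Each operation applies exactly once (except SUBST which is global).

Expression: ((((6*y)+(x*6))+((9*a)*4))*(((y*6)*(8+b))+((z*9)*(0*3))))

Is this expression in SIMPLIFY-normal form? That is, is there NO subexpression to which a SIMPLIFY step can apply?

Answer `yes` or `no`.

Answer: no

Derivation:
Expression: ((((6*y)+(x*6))+((9*a)*4))*(((y*6)*(8+b))+((z*9)*(0*3))))
Scanning for simplifiable subexpressions (pre-order)...
  at root: ((((6*y)+(x*6))+((9*a)*4))*(((y*6)*(8+b))+((z*9)*(0*3)))) (not simplifiable)
  at L: (((6*y)+(x*6))+((9*a)*4)) (not simplifiable)
  at LL: ((6*y)+(x*6)) (not simplifiable)
  at LLL: (6*y) (not simplifiable)
  at LLR: (x*6) (not simplifiable)
  at LR: ((9*a)*4) (not simplifiable)
  at LRL: (9*a) (not simplifiable)
  at R: (((y*6)*(8+b))+((z*9)*(0*3))) (not simplifiable)
  at RL: ((y*6)*(8+b)) (not simplifiable)
  at RLL: (y*6) (not simplifiable)
  at RLR: (8+b) (not simplifiable)
  at RR: ((z*9)*(0*3)) (not simplifiable)
  at RRL: (z*9) (not simplifiable)
  at RRR: (0*3) (SIMPLIFIABLE)
Found simplifiable subexpr at path RRR: (0*3)
One SIMPLIFY step would give: ((((6*y)+(x*6))+((9*a)*4))*(((y*6)*(8+b))+((z*9)*0)))
-> NOT in normal form.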